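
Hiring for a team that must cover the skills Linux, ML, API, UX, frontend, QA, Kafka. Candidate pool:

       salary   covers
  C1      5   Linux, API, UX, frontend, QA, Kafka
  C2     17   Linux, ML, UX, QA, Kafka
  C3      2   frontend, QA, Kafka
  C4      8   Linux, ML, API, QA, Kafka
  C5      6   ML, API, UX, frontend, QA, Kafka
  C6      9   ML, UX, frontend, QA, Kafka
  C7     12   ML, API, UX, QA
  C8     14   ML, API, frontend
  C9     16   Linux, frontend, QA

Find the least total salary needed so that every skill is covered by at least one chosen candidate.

C1, C5 cover every skill at salary 5 + 6 = 11.
Any cover uses at least 2 candidates; among all covering selections none totals below 11.

11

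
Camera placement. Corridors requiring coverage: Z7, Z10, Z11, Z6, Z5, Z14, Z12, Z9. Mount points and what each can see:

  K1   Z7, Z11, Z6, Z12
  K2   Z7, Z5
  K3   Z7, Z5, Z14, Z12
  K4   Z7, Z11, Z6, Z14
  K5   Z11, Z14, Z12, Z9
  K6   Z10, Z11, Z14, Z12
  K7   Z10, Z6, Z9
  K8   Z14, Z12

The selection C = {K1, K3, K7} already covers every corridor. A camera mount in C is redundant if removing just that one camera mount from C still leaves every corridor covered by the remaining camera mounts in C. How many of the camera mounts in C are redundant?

0

Drop K1: Z11 uncovered — not redundant.
Drop K3: Z5, Z14 uncovered — not redundant.
Drop K7: Z10, Z9 uncovered — not redundant.
None of the camera mounts in C is redundant.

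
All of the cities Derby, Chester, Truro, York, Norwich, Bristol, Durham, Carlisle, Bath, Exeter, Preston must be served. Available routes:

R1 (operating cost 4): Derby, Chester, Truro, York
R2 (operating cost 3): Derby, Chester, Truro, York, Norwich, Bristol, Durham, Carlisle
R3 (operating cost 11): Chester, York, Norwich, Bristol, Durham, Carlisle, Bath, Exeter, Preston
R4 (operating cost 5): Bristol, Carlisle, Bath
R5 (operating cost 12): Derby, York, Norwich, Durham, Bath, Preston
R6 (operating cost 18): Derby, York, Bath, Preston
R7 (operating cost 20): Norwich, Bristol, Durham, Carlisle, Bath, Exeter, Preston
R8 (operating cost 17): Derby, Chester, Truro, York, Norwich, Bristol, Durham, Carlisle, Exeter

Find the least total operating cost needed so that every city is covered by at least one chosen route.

14

R2, R3 cover every city at operating cost 3 + 11 = 14.
Any cover uses at least 2 routes; among all covering selections none totals below 14.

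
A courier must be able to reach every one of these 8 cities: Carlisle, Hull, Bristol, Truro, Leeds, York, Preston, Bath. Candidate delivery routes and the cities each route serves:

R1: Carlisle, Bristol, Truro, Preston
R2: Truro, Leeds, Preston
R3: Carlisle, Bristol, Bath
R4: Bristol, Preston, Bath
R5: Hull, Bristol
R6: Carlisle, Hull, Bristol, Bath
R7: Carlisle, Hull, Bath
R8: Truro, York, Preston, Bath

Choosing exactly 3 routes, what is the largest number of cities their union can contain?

Choosing R2, R6, R8 covers {Carlisle, Hull, Bristol, Truro, Leeds, York, Preston, Bath} — 8 cities.
That is all 8 cities.

8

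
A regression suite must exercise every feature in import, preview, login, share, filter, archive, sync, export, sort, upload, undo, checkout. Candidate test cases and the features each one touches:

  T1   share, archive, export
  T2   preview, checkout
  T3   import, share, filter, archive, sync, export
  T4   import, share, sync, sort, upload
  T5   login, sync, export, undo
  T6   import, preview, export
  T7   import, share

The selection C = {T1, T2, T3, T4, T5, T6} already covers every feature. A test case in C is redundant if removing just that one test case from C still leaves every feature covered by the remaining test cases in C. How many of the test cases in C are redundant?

Drop T1: the rest still cover every feature — redundant.
Drop T2: checkout uncovered — not redundant.
Drop T3: filter uncovered — not redundant.
Drop T4: sort, upload uncovered — not redundant.
Drop T5: login, undo uncovered — not redundant.
Drop T6: the rest still cover every feature — redundant.
2 redundant: T1, T6.

2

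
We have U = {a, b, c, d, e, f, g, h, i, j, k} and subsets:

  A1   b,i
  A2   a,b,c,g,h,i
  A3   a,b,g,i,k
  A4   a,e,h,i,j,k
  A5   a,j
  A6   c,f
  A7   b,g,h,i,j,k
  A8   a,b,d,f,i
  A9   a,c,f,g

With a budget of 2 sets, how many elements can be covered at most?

Choosing A2, A4 covers {a, b, c, e, g, h, i, j, k} — 9 elements.
No choice of 2 sets does better; here d, f are left uncovered.

9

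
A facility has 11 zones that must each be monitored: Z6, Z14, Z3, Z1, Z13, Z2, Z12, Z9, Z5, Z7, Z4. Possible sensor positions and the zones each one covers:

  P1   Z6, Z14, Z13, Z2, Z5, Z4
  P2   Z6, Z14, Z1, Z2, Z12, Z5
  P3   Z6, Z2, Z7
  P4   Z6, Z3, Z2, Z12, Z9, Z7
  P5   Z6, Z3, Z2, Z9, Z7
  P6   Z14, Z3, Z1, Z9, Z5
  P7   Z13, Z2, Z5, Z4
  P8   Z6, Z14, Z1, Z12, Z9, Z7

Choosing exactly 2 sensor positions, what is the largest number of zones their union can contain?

10

Choosing P1, P4 covers {Z6, Z14, Z3, Z13, Z2, Z12, Z9, Z5, Z7, Z4} — 10 zones.
No choice of 2 sensor positions does better; here Z1 is left uncovered.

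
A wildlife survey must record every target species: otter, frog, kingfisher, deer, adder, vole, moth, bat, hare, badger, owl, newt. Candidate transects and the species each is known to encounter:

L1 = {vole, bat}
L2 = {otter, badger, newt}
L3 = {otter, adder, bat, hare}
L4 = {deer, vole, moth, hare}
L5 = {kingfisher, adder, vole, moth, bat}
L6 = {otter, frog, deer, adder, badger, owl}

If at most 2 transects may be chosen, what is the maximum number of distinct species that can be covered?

10

Choosing L5, L6 covers {otter, frog, kingfisher, deer, adder, vole, moth, bat, badger, owl} — 10 species.
No choice of 2 transects does better; here hare, newt are left uncovered.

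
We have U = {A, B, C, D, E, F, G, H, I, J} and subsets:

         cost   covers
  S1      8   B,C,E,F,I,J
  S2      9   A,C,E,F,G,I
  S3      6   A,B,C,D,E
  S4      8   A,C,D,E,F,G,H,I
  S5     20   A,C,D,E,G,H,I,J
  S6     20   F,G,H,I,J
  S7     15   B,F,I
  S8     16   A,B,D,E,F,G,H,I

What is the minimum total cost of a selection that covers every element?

16

S1, S4 cover every element at cost 8 + 8 = 16.
Any cover uses at least 2 sets; among all covering selections none totals below 16.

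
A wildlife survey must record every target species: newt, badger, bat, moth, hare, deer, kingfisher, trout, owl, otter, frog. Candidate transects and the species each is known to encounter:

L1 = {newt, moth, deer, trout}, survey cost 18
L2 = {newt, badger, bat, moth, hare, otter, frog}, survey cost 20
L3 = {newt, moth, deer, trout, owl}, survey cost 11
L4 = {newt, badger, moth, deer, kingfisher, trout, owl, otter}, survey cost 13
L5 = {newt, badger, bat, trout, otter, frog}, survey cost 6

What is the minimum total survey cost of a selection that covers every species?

33

L2, L4 cover every species at survey cost 20 + 13 = 33.
Any cover uses at least 2 transects; among all covering selections none totals below 33.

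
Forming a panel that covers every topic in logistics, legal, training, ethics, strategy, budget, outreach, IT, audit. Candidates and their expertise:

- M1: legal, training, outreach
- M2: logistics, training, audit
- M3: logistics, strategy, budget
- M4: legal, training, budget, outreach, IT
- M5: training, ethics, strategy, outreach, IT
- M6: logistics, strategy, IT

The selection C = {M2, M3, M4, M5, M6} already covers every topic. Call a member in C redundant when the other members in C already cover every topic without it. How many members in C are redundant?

Drop M2: audit uncovered — not redundant.
Drop M3: the rest still cover every topic — redundant.
Drop M4: legal uncovered — not redundant.
Drop M5: ethics uncovered — not redundant.
Drop M6: the rest still cover every topic — redundant.
2 redundant: M3, M6.

2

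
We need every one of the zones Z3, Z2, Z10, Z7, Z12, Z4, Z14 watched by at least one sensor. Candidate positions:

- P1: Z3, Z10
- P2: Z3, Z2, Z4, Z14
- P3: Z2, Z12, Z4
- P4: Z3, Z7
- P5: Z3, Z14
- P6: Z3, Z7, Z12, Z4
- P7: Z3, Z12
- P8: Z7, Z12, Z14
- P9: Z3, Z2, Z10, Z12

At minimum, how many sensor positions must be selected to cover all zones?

3

P1, P2, P6 together cover {Z3, Z2, Z10, Z7, Z12, Z4, Z14} — every zone.
No 2 of the 9 sensor positions cover everything (all 36 pairs fall short), so 3 is minimum.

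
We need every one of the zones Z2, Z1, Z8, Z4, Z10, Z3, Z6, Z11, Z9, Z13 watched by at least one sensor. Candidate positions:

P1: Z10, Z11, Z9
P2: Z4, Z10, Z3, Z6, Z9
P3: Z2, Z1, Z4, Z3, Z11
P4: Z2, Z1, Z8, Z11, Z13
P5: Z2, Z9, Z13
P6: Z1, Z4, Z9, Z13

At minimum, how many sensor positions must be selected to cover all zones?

P2, P4 together cover {Z2, Z1, Z8, Z4, Z10, Z3, Z6, Z11, Z9, Z13} — every zone.
No single sensor position contains all 10 zones, so 2 is optimal.

2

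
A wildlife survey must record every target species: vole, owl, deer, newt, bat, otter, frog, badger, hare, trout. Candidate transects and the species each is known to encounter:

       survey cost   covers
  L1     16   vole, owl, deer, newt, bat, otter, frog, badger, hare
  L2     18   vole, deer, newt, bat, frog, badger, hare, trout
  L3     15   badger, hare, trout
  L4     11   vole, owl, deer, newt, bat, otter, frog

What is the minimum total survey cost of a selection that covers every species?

L3, L4 cover every species at survey cost 15 + 11 = 26.
Any cover uses at least 2 transects; among all covering selections none totals below 26.

26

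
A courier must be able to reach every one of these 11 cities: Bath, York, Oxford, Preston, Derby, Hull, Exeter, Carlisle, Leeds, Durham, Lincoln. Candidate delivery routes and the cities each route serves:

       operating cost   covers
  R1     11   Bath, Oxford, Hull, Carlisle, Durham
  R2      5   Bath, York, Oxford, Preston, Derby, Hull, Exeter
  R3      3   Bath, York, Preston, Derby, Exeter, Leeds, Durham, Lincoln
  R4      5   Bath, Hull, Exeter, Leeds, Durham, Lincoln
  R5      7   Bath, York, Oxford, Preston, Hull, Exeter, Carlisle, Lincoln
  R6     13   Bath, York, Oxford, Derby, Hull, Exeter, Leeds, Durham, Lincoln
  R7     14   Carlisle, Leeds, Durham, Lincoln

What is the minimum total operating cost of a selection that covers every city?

R3, R5 cover every city at operating cost 3 + 7 = 10.
Any cover uses at least 2 routes; among all covering selections none totals below 10.

10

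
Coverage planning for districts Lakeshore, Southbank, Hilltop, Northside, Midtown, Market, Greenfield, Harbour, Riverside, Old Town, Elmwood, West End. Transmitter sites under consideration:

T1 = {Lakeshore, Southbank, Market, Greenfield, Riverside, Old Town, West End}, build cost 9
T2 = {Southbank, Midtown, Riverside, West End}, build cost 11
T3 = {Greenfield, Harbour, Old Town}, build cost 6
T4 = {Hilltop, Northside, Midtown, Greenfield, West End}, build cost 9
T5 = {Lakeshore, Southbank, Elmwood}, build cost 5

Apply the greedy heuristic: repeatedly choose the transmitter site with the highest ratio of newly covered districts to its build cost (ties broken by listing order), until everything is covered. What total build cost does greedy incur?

29

Pick 1: T1 adds 7 new (Lakeshore, Southbank, Market, Greenfield, Riverside, Old Town, West End) at build cost 9 (ratio 7/9).
Pick 2: T4 adds 3 new (Hilltop, Northside, Midtown) at build cost 9 (ratio 3/9).
Pick 3: T5 adds 1 new (Elmwood) at build cost 5 (ratio 1/5).
Pick 4: T3 adds 1 new (Harbour) at build cost 6 (ratio 1/6).
Greedy total build cost: 9 + 9 + 5 + 6 = 29.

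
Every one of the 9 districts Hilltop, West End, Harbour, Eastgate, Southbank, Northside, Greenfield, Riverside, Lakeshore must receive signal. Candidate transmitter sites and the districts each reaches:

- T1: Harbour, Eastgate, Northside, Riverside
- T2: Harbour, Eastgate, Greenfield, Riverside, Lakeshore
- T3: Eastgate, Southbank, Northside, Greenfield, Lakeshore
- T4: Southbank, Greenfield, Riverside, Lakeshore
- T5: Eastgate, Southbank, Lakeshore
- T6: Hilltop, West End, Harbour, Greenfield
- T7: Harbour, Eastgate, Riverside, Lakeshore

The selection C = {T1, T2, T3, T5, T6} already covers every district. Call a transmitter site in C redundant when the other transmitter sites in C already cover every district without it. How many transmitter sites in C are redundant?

4

Drop T1: the rest still cover every district — redundant.
Drop T2: the rest still cover every district — redundant.
Drop T3: the rest still cover every district — redundant.
Drop T5: the rest still cover every district — redundant.
Drop T6: Hilltop, West End uncovered — not redundant.
4 redundant: T1, T2, T3, T5.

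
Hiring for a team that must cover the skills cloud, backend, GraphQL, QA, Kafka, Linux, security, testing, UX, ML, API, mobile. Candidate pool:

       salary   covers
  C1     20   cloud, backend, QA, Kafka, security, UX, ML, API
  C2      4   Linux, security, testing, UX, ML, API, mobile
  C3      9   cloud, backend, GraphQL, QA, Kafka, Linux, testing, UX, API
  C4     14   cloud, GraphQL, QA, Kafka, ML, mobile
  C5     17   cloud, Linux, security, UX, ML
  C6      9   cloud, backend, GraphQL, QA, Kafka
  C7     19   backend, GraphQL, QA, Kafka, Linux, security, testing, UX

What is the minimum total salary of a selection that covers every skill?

13

C2, C3 cover every skill at salary 4 + 9 = 13.
Any cover uses at least 2 candidates; among all covering selections none totals below 13.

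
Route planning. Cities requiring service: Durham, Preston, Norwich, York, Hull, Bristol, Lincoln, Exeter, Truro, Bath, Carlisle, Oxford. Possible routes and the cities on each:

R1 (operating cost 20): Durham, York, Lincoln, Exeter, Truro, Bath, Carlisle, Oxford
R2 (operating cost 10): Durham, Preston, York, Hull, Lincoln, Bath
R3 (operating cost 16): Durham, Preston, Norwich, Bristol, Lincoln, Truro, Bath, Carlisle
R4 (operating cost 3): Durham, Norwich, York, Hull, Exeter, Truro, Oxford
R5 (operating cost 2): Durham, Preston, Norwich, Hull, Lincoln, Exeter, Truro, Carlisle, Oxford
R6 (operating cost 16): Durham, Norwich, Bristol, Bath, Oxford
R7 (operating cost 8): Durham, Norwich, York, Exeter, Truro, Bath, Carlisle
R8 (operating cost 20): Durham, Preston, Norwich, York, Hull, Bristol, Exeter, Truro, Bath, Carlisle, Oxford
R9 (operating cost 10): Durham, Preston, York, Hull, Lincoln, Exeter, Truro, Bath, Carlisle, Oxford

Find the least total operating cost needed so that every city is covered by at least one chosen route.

R3, R4 cover every city at operating cost 16 + 3 = 19.
Any cover uses at least 2 routes; among all covering selections none totals below 19.

19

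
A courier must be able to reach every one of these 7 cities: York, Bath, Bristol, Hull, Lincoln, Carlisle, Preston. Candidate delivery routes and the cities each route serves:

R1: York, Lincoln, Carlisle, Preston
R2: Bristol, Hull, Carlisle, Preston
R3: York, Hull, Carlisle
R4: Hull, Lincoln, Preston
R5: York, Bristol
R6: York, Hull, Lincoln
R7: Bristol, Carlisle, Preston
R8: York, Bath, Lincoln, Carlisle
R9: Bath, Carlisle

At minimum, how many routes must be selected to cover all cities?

2

R2, R8 together cover {York, Bath, Bristol, Hull, Lincoln, Carlisle, Preston} — every city.
No single route contains all 7 cities, so 2 is optimal.
Greedy (largest uncovered first) would take R1, R2, R8 — 3 routes — but 2 suffice.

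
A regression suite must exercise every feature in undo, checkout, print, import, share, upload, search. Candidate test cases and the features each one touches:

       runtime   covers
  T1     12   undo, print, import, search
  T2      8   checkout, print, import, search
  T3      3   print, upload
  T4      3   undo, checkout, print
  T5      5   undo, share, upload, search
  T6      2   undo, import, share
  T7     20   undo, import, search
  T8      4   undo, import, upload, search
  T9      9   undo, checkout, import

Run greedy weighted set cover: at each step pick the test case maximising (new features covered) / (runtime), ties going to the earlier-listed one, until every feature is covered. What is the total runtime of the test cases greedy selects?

12

Pick 1: T6 adds 3 new (undo, import, share) at runtime 2 (ratio 3/2).
Pick 2: T3 adds 2 new (print, upload) at runtime 3 (ratio 2/3).
Pick 3: T4 adds 1 new (checkout) at runtime 3 (ratio 1/3).
Pick 4: T8 adds 1 new (search) at runtime 4 (ratio 1/4).
Greedy total runtime: 2 + 3 + 3 + 4 = 12. (The true optimum is 9, so greedy overshoots here.)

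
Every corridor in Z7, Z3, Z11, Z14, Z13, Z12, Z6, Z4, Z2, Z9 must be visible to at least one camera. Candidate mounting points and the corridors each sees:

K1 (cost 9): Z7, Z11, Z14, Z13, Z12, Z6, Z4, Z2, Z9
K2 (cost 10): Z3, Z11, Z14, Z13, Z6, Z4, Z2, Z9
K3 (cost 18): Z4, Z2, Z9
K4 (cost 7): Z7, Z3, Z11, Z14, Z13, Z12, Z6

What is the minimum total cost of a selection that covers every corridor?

K1, K4 cover every corridor at cost 9 + 7 = 16.
Any cover uses at least 2 camera mounts; among all covering selections none totals below 16.

16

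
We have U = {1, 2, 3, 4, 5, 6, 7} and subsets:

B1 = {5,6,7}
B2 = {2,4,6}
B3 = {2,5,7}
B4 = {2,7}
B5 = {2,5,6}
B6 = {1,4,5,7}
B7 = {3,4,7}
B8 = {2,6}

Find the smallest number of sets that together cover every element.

3

B2, B6, B7 together cover {1, 2, 3, 4, 5, 6, 7} — every element.
No 2 of the 8 sets cover everything (all 28 pairs fall short), so 3 is minimum.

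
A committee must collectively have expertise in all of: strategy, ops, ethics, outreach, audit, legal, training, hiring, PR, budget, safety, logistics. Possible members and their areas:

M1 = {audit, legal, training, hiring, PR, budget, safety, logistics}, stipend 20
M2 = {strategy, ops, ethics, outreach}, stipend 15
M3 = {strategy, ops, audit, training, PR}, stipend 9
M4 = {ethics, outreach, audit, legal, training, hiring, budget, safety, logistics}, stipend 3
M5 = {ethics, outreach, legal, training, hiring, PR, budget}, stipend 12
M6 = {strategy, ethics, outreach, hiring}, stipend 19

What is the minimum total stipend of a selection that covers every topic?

M3, M4 cover every topic at stipend 9 + 3 = 12.
Any cover uses at least 2 members; among all covering selections none totals below 12.

12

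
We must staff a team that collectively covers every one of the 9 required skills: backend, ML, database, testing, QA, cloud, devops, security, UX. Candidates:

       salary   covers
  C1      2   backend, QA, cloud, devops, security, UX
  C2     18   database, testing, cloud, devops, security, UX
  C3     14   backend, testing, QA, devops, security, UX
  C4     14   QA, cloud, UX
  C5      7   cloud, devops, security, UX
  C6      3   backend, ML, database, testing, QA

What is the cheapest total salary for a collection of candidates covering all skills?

C1, C6 cover every skill at salary 2 + 3 = 5.
Any cover uses at least 2 candidates; among all covering selections none totals below 5.

5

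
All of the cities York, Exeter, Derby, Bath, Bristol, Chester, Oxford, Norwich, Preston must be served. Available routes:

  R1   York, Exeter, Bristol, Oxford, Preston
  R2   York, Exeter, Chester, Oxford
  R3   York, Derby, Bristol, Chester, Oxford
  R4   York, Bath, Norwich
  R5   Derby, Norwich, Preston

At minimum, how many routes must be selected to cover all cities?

R1, R3, R4 together cover {York, Exeter, Derby, Bath, Bristol, Chester, Oxford, Norwich, Preston} — every city.
No 2 of the 5 routes cover everything (all 10 pairs fall short), so 3 is minimum.

3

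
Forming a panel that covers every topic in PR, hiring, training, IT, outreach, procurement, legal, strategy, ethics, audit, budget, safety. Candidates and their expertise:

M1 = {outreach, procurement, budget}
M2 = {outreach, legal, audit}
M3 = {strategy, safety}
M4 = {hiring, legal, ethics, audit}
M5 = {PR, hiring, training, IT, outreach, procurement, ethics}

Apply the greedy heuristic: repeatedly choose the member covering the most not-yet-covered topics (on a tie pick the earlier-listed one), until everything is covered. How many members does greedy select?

4

Pick 1: M5 covers 7 new topics (PR, hiring, training, IT, outreach, procurement, ethics).
Pick 2: M2 covers 2 new topics (legal, audit).
Pick 3: M3 covers 2 new topics (strategy, safety).
Pick 4: M1 covers 1 new topics (budget).
Greedy uses 4 members.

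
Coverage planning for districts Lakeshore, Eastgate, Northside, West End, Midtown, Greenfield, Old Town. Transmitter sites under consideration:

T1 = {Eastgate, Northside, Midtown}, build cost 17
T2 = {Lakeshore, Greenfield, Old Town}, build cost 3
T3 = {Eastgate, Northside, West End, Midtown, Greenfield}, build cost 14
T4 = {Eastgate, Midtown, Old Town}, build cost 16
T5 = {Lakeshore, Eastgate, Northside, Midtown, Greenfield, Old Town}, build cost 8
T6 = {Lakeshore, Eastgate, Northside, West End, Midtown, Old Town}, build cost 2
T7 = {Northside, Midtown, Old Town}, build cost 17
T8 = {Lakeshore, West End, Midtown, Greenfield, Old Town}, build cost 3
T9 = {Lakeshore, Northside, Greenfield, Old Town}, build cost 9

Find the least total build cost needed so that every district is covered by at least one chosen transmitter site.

5

T2, T6 cover every district at build cost 3 + 2 = 5.
Any cover uses at least 2 transmitter sites; among all covering selections none totals below 5.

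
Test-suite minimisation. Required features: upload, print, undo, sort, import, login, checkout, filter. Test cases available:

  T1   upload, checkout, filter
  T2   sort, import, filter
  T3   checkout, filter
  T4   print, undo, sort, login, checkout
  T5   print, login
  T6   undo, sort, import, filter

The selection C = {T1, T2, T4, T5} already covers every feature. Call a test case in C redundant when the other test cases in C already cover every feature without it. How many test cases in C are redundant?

1

Drop T1: upload uncovered — not redundant.
Drop T2: import uncovered — not redundant.
Drop T4: undo uncovered — not redundant.
Drop T5: the rest still cover every feature — redundant.
1 redundant: T5.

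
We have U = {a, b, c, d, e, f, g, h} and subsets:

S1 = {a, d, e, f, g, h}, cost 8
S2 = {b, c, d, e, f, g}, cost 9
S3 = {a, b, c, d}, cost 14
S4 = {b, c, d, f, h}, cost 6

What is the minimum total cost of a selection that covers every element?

14

S1, S4 cover every element at cost 8 + 6 = 14.
Any cover uses at least 2 sets; among all covering selections none totals below 14.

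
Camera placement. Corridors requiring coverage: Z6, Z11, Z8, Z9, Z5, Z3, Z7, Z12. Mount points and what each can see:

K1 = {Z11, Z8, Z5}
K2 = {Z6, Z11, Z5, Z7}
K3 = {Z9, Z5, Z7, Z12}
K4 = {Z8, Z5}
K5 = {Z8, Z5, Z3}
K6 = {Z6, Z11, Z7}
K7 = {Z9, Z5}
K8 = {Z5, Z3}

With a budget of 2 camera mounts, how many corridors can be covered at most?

6

Choosing K1, K3 covers {Z11, Z8, Z9, Z5, Z7, Z12} — 6 corridors.
No choice of 2 camera mounts does better; here Z6, Z3 are left uncovered.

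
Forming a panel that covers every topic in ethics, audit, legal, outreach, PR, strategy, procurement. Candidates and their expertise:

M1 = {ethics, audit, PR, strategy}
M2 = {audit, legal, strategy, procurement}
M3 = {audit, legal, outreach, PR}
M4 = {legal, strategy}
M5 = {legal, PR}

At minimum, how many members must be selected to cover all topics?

M1, M2, M3 together cover {ethics, audit, legal, outreach, PR, strategy, procurement} — every topic.
No 2 of the 5 members cover everything (all 10 pairs fall short), so 3 is minimum.

3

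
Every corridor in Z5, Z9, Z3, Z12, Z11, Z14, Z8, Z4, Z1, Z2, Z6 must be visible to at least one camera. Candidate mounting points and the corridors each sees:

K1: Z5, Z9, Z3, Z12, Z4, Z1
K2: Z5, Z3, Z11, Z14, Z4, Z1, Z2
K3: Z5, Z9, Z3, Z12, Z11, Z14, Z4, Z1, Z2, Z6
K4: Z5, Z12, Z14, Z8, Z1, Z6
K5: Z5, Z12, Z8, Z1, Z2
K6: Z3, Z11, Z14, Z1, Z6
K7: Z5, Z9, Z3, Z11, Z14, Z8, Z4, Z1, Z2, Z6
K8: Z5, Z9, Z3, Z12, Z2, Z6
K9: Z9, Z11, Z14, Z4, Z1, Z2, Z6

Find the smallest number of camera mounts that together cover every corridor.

2

K1, K7 together cover {Z5, Z9, Z3, Z12, Z11, Z14, Z8, Z4, Z1, Z2, Z6} — every corridor.
No single camera mount contains all 11 corridors, so 2 is optimal.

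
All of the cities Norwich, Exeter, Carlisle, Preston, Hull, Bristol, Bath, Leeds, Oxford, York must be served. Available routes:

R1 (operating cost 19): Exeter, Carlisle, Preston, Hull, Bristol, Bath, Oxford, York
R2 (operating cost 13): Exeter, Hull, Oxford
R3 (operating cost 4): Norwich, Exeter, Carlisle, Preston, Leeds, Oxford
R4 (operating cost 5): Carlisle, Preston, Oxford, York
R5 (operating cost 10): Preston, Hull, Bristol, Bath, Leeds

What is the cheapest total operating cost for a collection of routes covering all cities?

19

R3, R4, R5 cover every city at operating cost 4 + 5 + 10 = 19.
Any cover uses at least 2 routes; among all covering selections none totals below 19.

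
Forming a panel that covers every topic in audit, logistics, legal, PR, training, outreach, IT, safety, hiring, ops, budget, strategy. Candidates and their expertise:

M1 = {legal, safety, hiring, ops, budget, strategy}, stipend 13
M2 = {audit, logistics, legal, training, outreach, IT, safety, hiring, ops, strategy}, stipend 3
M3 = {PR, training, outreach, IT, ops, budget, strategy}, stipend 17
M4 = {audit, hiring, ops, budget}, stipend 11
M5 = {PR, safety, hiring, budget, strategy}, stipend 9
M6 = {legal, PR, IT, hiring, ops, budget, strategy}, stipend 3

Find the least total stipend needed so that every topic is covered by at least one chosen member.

M2, M6 cover every topic at stipend 3 + 3 = 6.
Any cover uses at least 2 members; among all covering selections none totals below 6.

6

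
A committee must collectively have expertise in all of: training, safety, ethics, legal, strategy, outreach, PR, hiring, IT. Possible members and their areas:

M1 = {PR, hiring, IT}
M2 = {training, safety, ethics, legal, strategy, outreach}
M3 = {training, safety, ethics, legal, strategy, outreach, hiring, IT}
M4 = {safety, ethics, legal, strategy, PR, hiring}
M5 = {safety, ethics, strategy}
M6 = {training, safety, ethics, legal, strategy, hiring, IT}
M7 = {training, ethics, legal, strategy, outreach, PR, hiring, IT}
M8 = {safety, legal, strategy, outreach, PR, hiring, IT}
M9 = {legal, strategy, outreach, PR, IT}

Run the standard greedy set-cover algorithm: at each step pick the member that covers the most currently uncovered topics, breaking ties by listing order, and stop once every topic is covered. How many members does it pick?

2

Pick 1: M3 covers 8 new topics (training, safety, ethics, legal, strategy, outreach, hiring, IT).
Pick 2: M1 covers 1 new topics (PR).
Greedy uses 2 members.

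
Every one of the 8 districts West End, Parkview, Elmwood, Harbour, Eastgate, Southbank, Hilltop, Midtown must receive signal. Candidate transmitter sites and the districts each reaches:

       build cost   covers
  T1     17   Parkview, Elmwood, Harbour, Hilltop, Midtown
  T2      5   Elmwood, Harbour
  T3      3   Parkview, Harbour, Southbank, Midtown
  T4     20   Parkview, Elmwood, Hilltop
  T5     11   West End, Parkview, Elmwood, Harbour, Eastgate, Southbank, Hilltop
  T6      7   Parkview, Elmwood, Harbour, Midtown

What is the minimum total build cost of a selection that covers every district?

T3, T5 cover every district at build cost 3 + 11 = 14.
Any cover uses at least 2 transmitter sites; among all covering selections none totals below 14.

14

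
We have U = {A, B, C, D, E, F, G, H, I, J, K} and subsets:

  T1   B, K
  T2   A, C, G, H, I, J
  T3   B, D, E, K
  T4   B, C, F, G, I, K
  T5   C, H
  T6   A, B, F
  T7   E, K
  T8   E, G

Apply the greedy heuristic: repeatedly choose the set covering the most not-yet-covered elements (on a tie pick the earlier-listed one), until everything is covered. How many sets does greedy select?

3

Pick 1: T2 covers 6 new elements (A, C, G, H, I, J).
Pick 2: T3 covers 4 new elements (B, D, E, K).
Pick 3: T4 covers 1 new elements (F).
Greedy uses 3 sets.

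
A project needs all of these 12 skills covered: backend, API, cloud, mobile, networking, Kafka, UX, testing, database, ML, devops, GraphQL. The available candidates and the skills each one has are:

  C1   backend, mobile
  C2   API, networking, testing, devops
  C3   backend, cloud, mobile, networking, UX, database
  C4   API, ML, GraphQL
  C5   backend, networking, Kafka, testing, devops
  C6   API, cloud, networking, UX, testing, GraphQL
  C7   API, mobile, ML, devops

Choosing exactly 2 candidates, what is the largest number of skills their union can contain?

Choosing C2, C3 covers {backend, API, cloud, mobile, networking, UX, testing, database, devops} — 9 skills.
No choice of 2 candidates does better; here Kafka, ML, GraphQL are left uncovered.

9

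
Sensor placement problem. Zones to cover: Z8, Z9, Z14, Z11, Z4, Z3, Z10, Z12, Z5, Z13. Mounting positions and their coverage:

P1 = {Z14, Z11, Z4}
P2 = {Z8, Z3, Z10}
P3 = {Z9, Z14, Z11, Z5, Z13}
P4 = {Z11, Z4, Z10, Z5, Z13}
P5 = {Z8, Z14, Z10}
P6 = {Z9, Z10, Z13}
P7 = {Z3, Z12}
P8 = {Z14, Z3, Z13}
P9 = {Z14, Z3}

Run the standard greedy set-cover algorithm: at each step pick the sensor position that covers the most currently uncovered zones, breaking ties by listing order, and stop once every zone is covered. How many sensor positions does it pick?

Pick 1: P3 covers 5 new zones (Z9, Z14, Z11, Z5, Z13).
Pick 2: P2 covers 3 new zones (Z8, Z3, Z10).
Pick 3: P1 covers 1 new zones (Z4).
Pick 4: P7 covers 1 new zones (Z12).
Greedy uses 4 sensor positions.

4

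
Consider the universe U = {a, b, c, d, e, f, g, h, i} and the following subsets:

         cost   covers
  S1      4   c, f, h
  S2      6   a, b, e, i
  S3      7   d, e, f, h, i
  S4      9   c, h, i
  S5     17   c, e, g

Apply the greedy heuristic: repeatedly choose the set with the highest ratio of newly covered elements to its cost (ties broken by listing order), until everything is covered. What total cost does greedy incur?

Pick 1: S1 adds 3 new (c, f, h) at cost 4 (ratio 3/4).
Pick 2: S2 adds 4 new (a, b, e, i) at cost 6 (ratio 4/6).
Pick 3: S3 adds 1 new (d) at cost 7 (ratio 1/7).
Pick 4: S5 adds 1 new (g) at cost 17 (ratio 1/17).
Greedy total cost: 4 + 6 + 7 + 17 = 34. (The true optimum is 30, so greedy overshoots here.)

34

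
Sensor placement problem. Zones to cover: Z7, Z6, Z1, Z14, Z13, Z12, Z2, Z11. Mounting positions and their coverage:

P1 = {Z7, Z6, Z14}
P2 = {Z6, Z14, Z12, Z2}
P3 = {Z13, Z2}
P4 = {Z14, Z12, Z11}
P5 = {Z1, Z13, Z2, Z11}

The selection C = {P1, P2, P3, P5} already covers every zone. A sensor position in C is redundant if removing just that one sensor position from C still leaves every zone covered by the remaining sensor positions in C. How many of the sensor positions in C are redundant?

Drop P1: Z7 uncovered — not redundant.
Drop P2: Z12 uncovered — not redundant.
Drop P3: the rest still cover every zone — redundant.
Drop P5: Z1, Z11 uncovered — not redundant.
1 redundant: P3.

1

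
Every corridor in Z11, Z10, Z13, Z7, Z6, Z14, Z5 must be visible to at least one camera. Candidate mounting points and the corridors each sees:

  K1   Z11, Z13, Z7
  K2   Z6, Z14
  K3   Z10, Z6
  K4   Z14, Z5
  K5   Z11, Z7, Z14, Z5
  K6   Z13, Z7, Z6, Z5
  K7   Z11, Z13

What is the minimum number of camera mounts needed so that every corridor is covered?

K1, K3, K4 together cover {Z11, Z10, Z13, Z7, Z6, Z14, Z5} — every corridor.
No 2 of the 7 camera mounts cover everything (all 21 pairs fall short), so 3 is minimum.

3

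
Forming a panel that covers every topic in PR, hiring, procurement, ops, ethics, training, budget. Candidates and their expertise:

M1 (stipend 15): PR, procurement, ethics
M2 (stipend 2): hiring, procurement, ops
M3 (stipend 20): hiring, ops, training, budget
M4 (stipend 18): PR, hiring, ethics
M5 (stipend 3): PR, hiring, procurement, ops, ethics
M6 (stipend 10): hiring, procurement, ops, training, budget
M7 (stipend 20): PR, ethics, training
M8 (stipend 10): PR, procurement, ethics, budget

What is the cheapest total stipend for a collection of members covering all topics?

M5, M6 cover every topic at stipend 3 + 10 = 13.
Any cover uses at least 2 members; among all covering selections none totals below 13.

13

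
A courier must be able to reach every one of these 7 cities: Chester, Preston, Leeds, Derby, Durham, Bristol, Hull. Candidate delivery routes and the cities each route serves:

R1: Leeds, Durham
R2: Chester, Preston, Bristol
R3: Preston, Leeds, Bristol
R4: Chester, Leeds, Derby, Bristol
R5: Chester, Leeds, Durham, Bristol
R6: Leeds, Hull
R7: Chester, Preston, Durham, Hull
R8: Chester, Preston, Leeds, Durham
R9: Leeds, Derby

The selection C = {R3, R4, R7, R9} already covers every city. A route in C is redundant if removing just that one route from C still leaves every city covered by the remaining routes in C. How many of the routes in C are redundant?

Drop R3: the rest still cover every city — redundant.
Drop R4: the rest still cover every city — redundant.
Drop R7: Durham, Hull uncovered — not redundant.
Drop R9: the rest still cover every city — redundant.
3 redundant: R3, R4, R9.

3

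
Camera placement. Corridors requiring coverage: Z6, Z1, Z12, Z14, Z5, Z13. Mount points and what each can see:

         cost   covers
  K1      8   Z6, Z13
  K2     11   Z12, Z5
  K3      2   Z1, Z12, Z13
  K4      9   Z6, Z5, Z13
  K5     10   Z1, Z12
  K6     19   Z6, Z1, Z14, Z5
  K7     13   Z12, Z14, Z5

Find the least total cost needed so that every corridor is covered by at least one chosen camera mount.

K3, K6 cover every corridor at cost 2 + 19 = 21.
Any cover uses at least 2 camera mounts; among all covering selections none totals below 21.
Greedy by coverage-per-cost would pick K3, K4, K7 for 24 — worse than the optimum 21.

21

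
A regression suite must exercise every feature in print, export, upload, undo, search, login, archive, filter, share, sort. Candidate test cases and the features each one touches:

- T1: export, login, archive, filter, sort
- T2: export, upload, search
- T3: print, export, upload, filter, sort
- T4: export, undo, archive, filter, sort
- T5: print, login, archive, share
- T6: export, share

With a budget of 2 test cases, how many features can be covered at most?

Choosing T3, T5 covers {print, export, upload, login, archive, filter, share, sort} — 8 features.
No choice of 2 test cases does better; here undo, search are left uncovered.

8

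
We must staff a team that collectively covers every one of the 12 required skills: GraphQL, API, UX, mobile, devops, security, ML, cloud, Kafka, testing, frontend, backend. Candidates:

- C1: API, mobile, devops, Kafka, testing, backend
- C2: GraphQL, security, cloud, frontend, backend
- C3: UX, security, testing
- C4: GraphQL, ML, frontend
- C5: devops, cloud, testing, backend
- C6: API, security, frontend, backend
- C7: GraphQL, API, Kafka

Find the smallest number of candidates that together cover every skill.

4

C1, C2, C3, C4 together cover {GraphQL, API, UX, mobile, devops, security, ML, cloud, Kafka, testing, frontend, backend} — every skill.
No 3 of the 7 candidates cover everything (all 35 triples fall short), so 4 is minimum.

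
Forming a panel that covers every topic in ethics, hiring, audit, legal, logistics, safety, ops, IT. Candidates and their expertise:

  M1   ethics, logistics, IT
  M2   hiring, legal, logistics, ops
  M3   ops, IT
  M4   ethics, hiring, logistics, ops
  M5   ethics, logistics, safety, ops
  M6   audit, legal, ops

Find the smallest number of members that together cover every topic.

4

M1, M2, M5, M6 together cover {ethics, hiring, audit, legal, logistics, safety, ops, IT} — every topic.
No 3 of the 6 members cover everything (all 20 triples fall short), so 4 is minimum.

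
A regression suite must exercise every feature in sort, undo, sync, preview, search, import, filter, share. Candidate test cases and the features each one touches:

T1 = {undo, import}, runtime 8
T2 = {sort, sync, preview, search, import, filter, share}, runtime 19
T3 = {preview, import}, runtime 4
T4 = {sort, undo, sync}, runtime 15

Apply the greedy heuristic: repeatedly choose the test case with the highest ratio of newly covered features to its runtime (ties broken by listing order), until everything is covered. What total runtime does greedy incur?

31

Pick 1: T3 adds 2 new (preview, import) at runtime 4 (ratio 2/4).
Pick 2: T2 adds 5 new (sort, sync, search, filter, share) at runtime 19 (ratio 5/19).
Pick 3: T1 adds 1 new (undo) at runtime 8 (ratio 1/8).
Greedy total runtime: 4 + 19 + 8 = 31. (The true optimum is 27, so greedy overshoots here.)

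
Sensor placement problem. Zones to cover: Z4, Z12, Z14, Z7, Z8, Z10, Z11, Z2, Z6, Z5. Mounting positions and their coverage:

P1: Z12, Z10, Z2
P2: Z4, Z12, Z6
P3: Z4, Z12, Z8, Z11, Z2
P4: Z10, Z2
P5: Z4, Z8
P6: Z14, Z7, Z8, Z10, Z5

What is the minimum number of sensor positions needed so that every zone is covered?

3

P2, P3, P6 together cover {Z4, Z12, Z14, Z7, Z8, Z10, Z11, Z2, Z6, Z5} — every zone.
No 2 of the 6 sensor positions cover everything (all 15 pairs fall short), so 3 is minimum.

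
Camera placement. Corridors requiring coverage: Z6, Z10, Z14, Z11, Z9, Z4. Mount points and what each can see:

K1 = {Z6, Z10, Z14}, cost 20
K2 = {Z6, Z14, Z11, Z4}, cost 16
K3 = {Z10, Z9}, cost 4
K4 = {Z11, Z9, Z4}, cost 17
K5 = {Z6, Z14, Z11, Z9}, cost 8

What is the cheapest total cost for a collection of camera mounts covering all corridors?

20

K2, K3 cover every corridor at cost 16 + 4 = 20.
Any cover uses at least 2 camera mounts; among all covering selections none totals below 20.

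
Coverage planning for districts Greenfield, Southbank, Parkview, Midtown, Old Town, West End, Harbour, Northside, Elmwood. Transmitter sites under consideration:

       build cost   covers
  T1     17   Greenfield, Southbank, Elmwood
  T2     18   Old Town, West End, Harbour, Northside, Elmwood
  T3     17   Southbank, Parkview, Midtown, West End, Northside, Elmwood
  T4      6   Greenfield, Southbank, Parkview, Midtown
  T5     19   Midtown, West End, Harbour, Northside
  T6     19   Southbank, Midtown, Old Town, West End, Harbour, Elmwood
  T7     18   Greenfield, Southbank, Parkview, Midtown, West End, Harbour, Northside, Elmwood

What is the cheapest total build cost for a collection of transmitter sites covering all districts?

T2, T4 cover every district at build cost 18 + 6 = 24.
Any cover uses at least 2 transmitter sites; among all covering selections none totals below 24.

24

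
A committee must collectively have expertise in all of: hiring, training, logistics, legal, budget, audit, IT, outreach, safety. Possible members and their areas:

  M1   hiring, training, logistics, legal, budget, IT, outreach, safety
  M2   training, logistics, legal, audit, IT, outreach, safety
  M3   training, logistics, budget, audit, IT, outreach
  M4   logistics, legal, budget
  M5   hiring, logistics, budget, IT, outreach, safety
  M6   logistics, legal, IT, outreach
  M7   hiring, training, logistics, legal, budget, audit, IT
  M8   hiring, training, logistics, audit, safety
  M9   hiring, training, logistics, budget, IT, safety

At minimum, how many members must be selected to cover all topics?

2

M1, M2 together cover {hiring, training, logistics, legal, budget, audit, IT, outreach, safety} — every topic.
No single member contains all 9 topics, so 2 is optimal.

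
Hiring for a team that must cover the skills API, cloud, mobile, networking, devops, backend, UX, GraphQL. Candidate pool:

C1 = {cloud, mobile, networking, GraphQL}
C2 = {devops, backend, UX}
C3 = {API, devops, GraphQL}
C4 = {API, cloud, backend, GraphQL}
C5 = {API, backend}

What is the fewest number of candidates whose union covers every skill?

C1, C2, C3 together cover {API, cloud, mobile, networking, devops, backend, UX, GraphQL} — every skill.
No 2 of the 5 candidates cover everything (all 10 pairs fall short), so 3 is minimum.

3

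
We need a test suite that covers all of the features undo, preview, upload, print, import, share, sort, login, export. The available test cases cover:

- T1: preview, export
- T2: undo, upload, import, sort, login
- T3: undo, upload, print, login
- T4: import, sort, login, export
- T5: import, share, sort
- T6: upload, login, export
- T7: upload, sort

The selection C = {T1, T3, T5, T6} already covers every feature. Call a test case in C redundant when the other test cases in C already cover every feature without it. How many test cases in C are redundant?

1

Drop T1: preview uncovered — not redundant.
Drop T3: undo, print uncovered — not redundant.
Drop T5: import, share, sort uncovered — not redundant.
Drop T6: the rest still cover every feature — redundant.
1 redundant: T6.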